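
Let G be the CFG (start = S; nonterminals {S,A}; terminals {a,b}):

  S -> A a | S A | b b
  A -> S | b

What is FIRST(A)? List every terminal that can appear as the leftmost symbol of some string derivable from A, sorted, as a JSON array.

FIRST iteration:
round 1:
  A via A→b: +{b}
  S via S→A a: +{b}
  FIRST(S)={b}  FIRST(A)={b}
round 2: done
  FIRST(S)={b}  FIRST(A)={b}

FIRST(A) = ["b"]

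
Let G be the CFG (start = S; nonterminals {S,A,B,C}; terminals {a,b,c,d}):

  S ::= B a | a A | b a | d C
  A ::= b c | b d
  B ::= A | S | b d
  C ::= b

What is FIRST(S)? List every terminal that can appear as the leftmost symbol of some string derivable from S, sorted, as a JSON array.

Compute FIRST by fixpoint:
iter 1:
  A via A→b c: +{b}
  B via B→A: +{b}
  C via C→b: +{b}
  S via S→B a: +{b}
  S via S→a A: +{a}
  S via S→d C: +{d}
  FIRST(S)={a,b,d}  FIRST(A)={b}  FIRST(B)={b}  FIRST(C)={b}
iter 2:
  B via B→S: +{a,d}
  FIRST(S)={a,b,d}  FIRST(A)={b}  FIRST(B)={a,b,d}  FIRST(C)={b}
iter 3: (no change)
  FIRST(S)={a,b,d}  FIRST(A)={b}  FIRST(B)={a,b,d}  FIRST(C)={b}

FIRST(S) = ["a", "b", "d"]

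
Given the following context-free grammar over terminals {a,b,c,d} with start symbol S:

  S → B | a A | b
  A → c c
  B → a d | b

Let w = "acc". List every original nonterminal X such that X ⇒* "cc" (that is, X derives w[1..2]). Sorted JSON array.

Convert to CNF:
  S -> T1 A | T1 T2 | b
  A -> T0 T0
  B -> T1 T2 | b
  T0 -> c
  T1 -> a
  T2 -> d

Fill CYK table bottom-up (cells [i..j] with 1 ≤ i ≤ j ≤ 2 only):
  T[1,1] 'c' = {T0}  orig:{}
  T[2,2] 'c' = {T0}  orig:{}
  T[1,2] 'cc' = {A}

Original NTs in T[1,2] deriving "cc": ["A"]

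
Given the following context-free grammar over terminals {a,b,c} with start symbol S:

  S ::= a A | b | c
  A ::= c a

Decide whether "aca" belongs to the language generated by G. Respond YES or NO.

CNF form of G:
  S -> T1 A | b | c
  A -> T0 T1
  T0 -> c
  T1 -> a

CYK table (by increasing span):
  T[0,0] 'a' = {T1}  orig:{}
  T[1,1] 'c' = {S,T0}  orig:{S}
  T[2,2] 'a' = {T1}  orig:{}
  T[0,1] 'ac' = ∅
  T[1,2] 'ca' = {A}
  T[0,2] 'aca' = {S}

S ∈ T[0,2] ⇒ YES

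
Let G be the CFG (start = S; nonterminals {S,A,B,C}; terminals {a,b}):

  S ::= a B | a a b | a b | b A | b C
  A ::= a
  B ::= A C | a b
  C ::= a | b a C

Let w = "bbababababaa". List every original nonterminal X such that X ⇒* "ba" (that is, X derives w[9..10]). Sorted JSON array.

CNF form of G:
  S -> T0 B | T0 T1 | T0 X3 | T1 A | T1 C
  A -> a
  B -> A C | T0 T1
  C -> T1 X2 | a
  T0 -> a
  T1 -> b
  X2 -> T0 C
  X3 -> T0 T1

CYK fill — only the sub-triangle for w[9..10]:
  cell(9,9) b: {T1}  orig:{}
  cell(10,10) a: {A,C,T0}  orig:{A,C}
  cell(9,10) ba: {S}

Original NTs in T[9,10] deriving "ba": ["S"]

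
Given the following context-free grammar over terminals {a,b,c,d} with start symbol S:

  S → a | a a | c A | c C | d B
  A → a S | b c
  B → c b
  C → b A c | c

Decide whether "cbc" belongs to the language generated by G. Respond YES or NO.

Convert to CNF:
  S -> T0 T0 | T2 A | T2 C | T3 B | a
  A -> T0 S | T1 T2
  B -> T2 T1
  C -> T1 X4 | c
  T0 -> a
  T1 -> b
  T2 -> c
  T3 -> d
  X4 -> A T2

CYK table (by increasing span):
  T[0,0] 'c' = {C,T2}  orig:{C}
  T[1,1] 'b' = {T1}  orig:{}
  T[2,2] 'c' = {C,T2}  orig:{C}
  T[0,1] 'cb' = {B}
  T[1,2] 'bc' = {A}
  T[0,2] 'cbc' = {S}

S ∈ T[0,2] ⇒ YES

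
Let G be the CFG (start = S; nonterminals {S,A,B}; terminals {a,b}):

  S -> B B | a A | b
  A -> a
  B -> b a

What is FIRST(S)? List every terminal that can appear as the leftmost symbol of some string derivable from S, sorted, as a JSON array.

FIRST iteration:
iter 1:
  A via A→a: +{a}
  B via B→b a: +{b}
  S via S→B B: +{b}
  S via S→a A: +{a}
  FIRST(S)={a,b}  FIRST(A)={a}  FIRST(B)={b}
iter 2: (stable)
  FIRST(S)={a,b}  FIRST(A)={a}  FIRST(B)={b}

FIRST(S) = ["a", "b"]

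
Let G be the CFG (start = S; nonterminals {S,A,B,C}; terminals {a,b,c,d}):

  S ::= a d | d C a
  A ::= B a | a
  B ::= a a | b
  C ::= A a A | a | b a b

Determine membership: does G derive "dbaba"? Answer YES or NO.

Convert to CNF:
  S -> T0 T2 | T2 X5
  A -> B T0 | a
  B -> T0 T0 | b
  C -> A X3 | T1 X4 | a
  T0 -> a
  T1 -> b
  T2 -> d
  X3 -> T0 A
  X4 -> T0 T1
  X5 -> C T0

CYK table (by increasing span):
  [0..0]={T2}  "d"  orig:{}
  [1..1]={B,T1}  "b"  orig:{B}
  [2..2]={A,C,T0}  "a"  orig:{A,C}
  [3..3]={B,T1}  "b"  orig:{B}
  [4..4]={A,C,T0}  "a"  orig:{A,C}
  [0..1]=∅  "db"
  [1..2]={A}  "ba"
  [2..3]={X4}  "ab"  orig:{}
  [3..4]={A}  "ba"
  [0..2]=∅  "dba"
  [1..3]={C}  "bab"
  [2..4]={X3}  "aba"  orig:{}
  [0..3]=∅  "dbab"
  [1..4]={X5}  "baba"  orig:{}
  [0..4]={S}  "dbaba"

S ∈ T[0,4] ⇒ YES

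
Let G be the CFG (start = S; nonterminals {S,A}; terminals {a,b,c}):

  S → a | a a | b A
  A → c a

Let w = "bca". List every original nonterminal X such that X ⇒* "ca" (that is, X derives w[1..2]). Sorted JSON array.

Convert to CNF:
  S -> T1 T1 | T2 A | a
  A -> T0 T1
  T0 -> c
  T1 -> a
  T2 -> b

Fill CYK table bottom-up — only the sub-triangle for w[1..2]:
  T[1,1] 'c' = {T0}  orig:{}
  T[2,2] 'a' = {S,T1}  orig:{S}
  T[1,2] 'ca' = {A}

Original NTs in T[1,2] deriving "ca": ["A"]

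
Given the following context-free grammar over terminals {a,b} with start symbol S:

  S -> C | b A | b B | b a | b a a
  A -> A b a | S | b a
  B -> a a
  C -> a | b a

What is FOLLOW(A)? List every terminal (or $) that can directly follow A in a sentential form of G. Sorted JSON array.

FIRST sets, iterate to fixpoint:
pass 1:
  A via A→b a: +{b}
  B via B→a a: +{a}
  C via C→a: +{a}
  C via C→b a: +{b}
  S via S→C: +{a,b}
  FIRST(S)={a,b}  FIRST(A)={b}  FIRST(B)={a}  FIRST(C)={a,b}
pass 2:
  A via A→S: +{a}
  FIRST(S)={a,b}  FIRST(A)={a,b}  FIRST(B)={a}  FIRST(C)={a,b}
pass 3: — fixpoint
  FIRST(S)={a,b}  FIRST(A)={a,b}  FIRST(B)={a}  FIRST(C)={a,b}

FOLLOW sets:
initialize: $ ∈ FOLLOW(S)
pass 1:
  A→A b a: FOLLOW(A) ⊇ FIRST(b) = {b}; new: +{b}
  A→S: FOLLOW(S) ⊇ FOLLOW(A) ⊇ {b}; new: +{b}
  S→C: FOLLOW(C) ⊇ FOLLOW(S) ⊇ {$,b}; new: +{$,b}
  S→b A: FOLLOW(A) ⊇ FOLLOW(S) ⊇ {$,b}; new: +{$}
  S→b B: FOLLOW(B) ⊇ FOLLOW(S) ⊇ {$,b}; new: +{$,b}
  FOLLOW[S]={$,b}  FOLLOW[A]={$,b}  FOLLOW[B]={$,b}  FOLLOW[C]={$,b}
pass 2: done
  FOLLOW[S]={$,b}  FOLLOW[A]={$,b}  FOLLOW[B]={$,b}  FOLLOW[C]={$,b}

FOLLOW(A) = ["$", "b"]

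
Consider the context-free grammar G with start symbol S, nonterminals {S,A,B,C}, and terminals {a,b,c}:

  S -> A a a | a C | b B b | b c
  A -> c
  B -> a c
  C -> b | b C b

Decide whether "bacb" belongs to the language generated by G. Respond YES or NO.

Convert to CNF:
  S -> A X4 | T0 C | T2 T1 | T2 X5
  A -> c
  B -> T0 T1
  C -> T2 X3 | b
  T0 -> a
  T1 -> c
  T2 -> b
  X3 -> C T2
  X4 -> T0 T0
  X5 -> B T2

Fill CYK table bottom-up:
  cell(0,0) b: {C,T2}  orig:{C}
  cell(1,1) a: {T0}  orig:{}
  cell(2,2) c: {A,T1}  orig:{A}
  cell(3,3) b: {C,T2}  orig:{C}
  cell(0,1) ba: ∅
  cell(1,2) ac: {B}
  cell(2,3) cb: ∅
  cell(0,2) bac: ∅
  cell(1,3) acb: {X5}  orig:{}
  cell(0,3) bacb: {S}

S ∈ T[0,3] ⇒ YES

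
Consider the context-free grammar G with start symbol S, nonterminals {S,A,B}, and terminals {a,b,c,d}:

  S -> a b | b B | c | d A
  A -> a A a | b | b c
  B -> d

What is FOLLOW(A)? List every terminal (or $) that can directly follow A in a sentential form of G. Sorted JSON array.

FIRST sets, iterate to fixpoint:
[1]
  A via A→a A a: +{a}
  A via A→b: +{b}
  B via B→d: +{d}
  S via S→a b: +{a}
  S via S→b B: +{b}
  S via S→c: +{c}
  S via S→d A: +{d}
  FIRST[S]={a,b,c,d}  FIRST[A]={a,b}  FIRST[B]={d}
[2] (stable)
  FIRST[S]={a,b,c,d}  FIRST[A]={a,b}  FIRST[B]={d}

Compute FOLLOW by fixpoint:
initialize: $ ∈ FOLLOW(S)
[1]
  A→a A a: FOLLOW(A) ⊇ FIRST(a) = {a}; new: +{a}
  S→b B: FOLLOW(B) ⊇ FOLLOW(S) ⊇ {$}; new: +{$}
  S→d A: FOLLOW(A) ⊇ FOLLOW(S) ⊇ {$}; new: +{$}
  FOLLOW(S)={$}  FOLLOW(A)={$,a}  FOLLOW(B)={$}
[2] — fixpoint
  FOLLOW(S)={$}  FOLLOW(A)={$,a}  FOLLOW(B)={$}

FOLLOW(A) = ["$", "a"]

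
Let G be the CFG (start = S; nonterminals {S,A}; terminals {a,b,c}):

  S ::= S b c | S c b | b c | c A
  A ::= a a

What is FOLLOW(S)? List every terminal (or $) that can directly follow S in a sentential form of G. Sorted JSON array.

FIRST sets, iterate to fixpoint:
iter 1:
  A via A→a a: +{a}
  S via S→b c: +{b}
  S via S→c A: +{c}
  FIRST(S)={b,c}  FIRST(A)={a}
iter 2: (no change)
  FIRST(S)={b,c}  FIRST(A)={a}

Compute FOLLOW by fixpoint:
seed FOLLOW(S) with $
pass 1:
  S→S b c: FOLLOW(S) ⊇ FIRST(b) = {b}; new: +{b}
  S→S c b: FOLLOW(S) ⊇ FIRST(c) = {c}; new: +{c}
  S→c A: FOLLOW(A) ⊇ FOLLOW(S) ⊇ {$,b,c}; new: +{$,b,c}
  FOLLOW[S]={$,b,c}  FOLLOW[A]={$,b,c}
pass 2: (stable)
  FOLLOW[S]={$,b,c}  FOLLOW[A]={$,b,c}

FOLLOW(S) = ["$", "b", "c"]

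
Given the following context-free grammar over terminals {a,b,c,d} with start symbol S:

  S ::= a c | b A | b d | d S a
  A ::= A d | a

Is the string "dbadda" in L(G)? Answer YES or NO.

Convert to CNF:
  S -> T0 X4 | T1 T2 | T3 A | T3 T0
  A -> A T0 | a
  T0 -> d
  T1 -> a
  T2 -> c
  T3 -> b
  X4 -> S T1

CYK table (by increasing span):
  T[0,0] 'd' = {T0}  orig:{}
  T[1,1] 'b' = {T3}  orig:{}
  T[2,2] 'a' = {A,T1}  orig:{A}
  T[3,3] 'd' = {T0}  orig:{}
  T[4,4] 'd' = {T0}  orig:{}
  T[5,5] 'a' = {A,T1}  orig:{A}
  T[0,1] 'db' = ∅
  T[1,2] 'ba' = {S}
  T[2,3] 'ad' = {A}
  T[3,4] 'dd' = ∅
  T[4,5] 'da' = ∅
  T[0,2] 'dba' = ∅
  T[1,3] 'bad' = {S}
  T[2,4] 'add' = {A}
  T[3,5] 'dda' = ∅
  T[0,3] 'dbad' = ∅
  T[1,4] 'badd' = {S}
  T[2,5] 'adda' = ∅
  T[0,4] 'dbadd' = ∅
  T[1,5] 'badda' = {X4}  orig:{}
  T[0,5] 'dbadda' = {S}

S ∈ T[0,5] ⇒ YES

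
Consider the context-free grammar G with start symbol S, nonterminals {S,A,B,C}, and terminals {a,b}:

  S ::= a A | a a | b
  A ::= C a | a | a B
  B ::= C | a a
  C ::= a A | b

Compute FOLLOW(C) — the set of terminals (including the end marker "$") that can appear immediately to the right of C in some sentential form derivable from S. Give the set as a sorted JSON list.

FIRST sets, iterate to fixpoint:
iter 1:
  A via A→a: +{a}
  B via B→a a: +{a}
  C via C→a A: +{a}
  C via C→b: +{b}
  S via S→a A: +{a}
  S via S→b: +{b}
  FIRST(S)={a,b}  FIRST(A)={a}  FIRST(B)={a}  FIRST(C)={a,b}
iter 2:
  A via A→C a: +{b}
  B via B→C: +{b}
  FIRST(S)={a,b}  FIRST(A)={a,b}  FIRST(B)={a,b}  FIRST(C)={a,b}
iter 3: done
  FIRST(S)={a,b}  FIRST(A)={a,b}  FIRST(B)={a,b}  FIRST(C)={a,b}

FOLLOW sets:
seed FOLLOW(S) with $
[1]
  A→C a: FOLLOW(C) ⊇ FIRST(a) = {a}; new: +{a}
  C→a A: FOLLOW(A) ⊇ FOLLOW(C) ⊇ {a}; new: +{a}
  S→a A: FOLLOW(A) ⊇ FOLLOW(S) ⊇ {$}; new: +{$}
  FOLLOW(S)={$}  FOLLOW(A)={$,a}  FOLLOW(B)={}  FOLLOW(C)={a}
[2]
  A→a B: FOLLOW(B) ⊇ FOLLOW(A) ⊇ {$,a}; new: +{$,a}
  B→C: FOLLOW(C) ⊇ FOLLOW(B) ⊇ {$,a}; new: +{$}
  FOLLOW(S)={$}  FOLLOW(A)={$,a}  FOLLOW(B)={$,a}  FOLLOW(C)={$,a}
[3] (stable)
  FOLLOW(S)={$}  FOLLOW(A)={$,a}  FOLLOW(B)={$,a}  FOLLOW(C)={$,a}

FOLLOW(C) = ["$", "a"]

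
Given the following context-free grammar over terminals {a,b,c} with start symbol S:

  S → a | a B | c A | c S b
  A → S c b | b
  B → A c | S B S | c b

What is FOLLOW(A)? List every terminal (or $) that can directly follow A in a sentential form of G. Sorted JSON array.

FIRST iteration:
pass 1:
  A via A→b: +{b}
  B via B→A c: +{b}
  B via B→c b: +{c}
  S via S→a: +{a}
  S via S→c A: +{c}
  S: {a,c}  A: {b}  B: {b,c}
pass 2:
  A via A→S c b: +{a,c}
  B via B→A c: +{a}
  S: {a,c}  A: {a,b,c}  B: {a,b,c}
pass 3: — fixpoint
  S: {a,c}  A: {a,b,c}  B: {a,b,c}

FOLLOW iteration:
seed FOLLOW(S) with $
[1]
  A→S c b: FOLLOW(S) ⊇ FIRST(c) = {c}; new: +{c}
  B→A c: FOLLOW(A) ⊇ FIRST(c) = {c}; new: +{c}
  B→S B S: FOLLOW(S) ⊇ FIRST(B) = {a,b,c}; new: +{a,b}
  B→S B S: FOLLOW(B) ⊇ FIRST(S) = {a,c}; new: +{a,c}
  S→a B: FOLLOW(B) ⊇ FOLLOW(S) ⊇ {$,a,b,c}; new: +{$,b}
  S→c A: FOLLOW(A) ⊇ FOLLOW(S) ⊇ {$,a,b,c}; new: +{$,a,b}
  S: {$,a,b,c}  A: {$,a,b,c}  B: {$,a,b,c}
[2] (stable)
  S: {$,a,b,c}  A: {$,a,b,c}  B: {$,a,b,c}

FOLLOW(A) = ["$", "a", "b", "c"]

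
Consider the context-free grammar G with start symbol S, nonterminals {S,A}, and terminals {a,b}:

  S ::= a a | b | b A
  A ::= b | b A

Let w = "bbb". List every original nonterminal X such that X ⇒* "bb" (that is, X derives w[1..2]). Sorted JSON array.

CNF form of G:
  S -> T0 A | T1 T1 | b
  A -> T0 A | b
  T0 -> b
  T1 -> a

Fill CYK table bottom-up — only the sub-triangle for w[1..2]:
  cell(1,1) b: {A,S,T0}  orig:{A,S}
  cell(2,2) b: {A,S,T0}  orig:{A,S}
  cell(1,2) bb: {A,S}

Original NTs in T[1,2] deriving "bb": ["A", "S"]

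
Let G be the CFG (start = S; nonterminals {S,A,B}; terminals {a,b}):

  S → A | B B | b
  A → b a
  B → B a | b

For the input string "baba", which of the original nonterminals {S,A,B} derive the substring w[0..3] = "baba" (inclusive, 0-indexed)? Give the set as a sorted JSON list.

Convert to CNF:
  S -> B B | T0 T1 | b
  A -> T0 T1
  B -> B T1 | b
  T0 -> b
  T1 -> a

CYK fill (cells [i..j] with 0 ≤ i ≤ j ≤ 3 only):
  cell(0,0) b: {B,S,T0}  orig:{B,S}
  cell(1,1) a: {T1}  orig:{}
  cell(2,2) b: {B,S,T0}  orig:{B,S}
  cell(3,3) a: {T1}  orig:{}
  cell(0,1) ba: {A,B,S}
  cell(1,2) ab: ∅
  cell(2,3) ba: {A,B,S}
  cell(0,2) bab: {S}
  cell(1,3) aba: ∅
  cell(0,3) baba: {S}

Original NTs in T[0,3] deriving "baba": ["S"]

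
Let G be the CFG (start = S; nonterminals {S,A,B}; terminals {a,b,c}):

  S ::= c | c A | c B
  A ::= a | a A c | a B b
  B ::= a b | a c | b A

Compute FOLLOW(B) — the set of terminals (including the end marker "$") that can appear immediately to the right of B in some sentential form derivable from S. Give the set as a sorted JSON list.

Compute FIRST by fixpoint:
pass 1:
  A via A→a: +{a}
  B via B→a b: +{a}
  B via B→b A: +{b}
  S via S→c: +{c}
  FIRST[S]={c}  FIRST[A]={a}  FIRST[B]={a,b}
pass 2: — fixpoint
  FIRST[S]={c}  FIRST[A]={a}  FIRST[B]={a,b}

Compute FOLLOW by fixpoint:
seed FOLLOW(S) with $
round 1:
  A→a A c: FOLLOW(A) ⊇ FIRST(c) = {c}; new: +{c}
  A→a B b: FOLLOW(B) ⊇ FIRST(b) = {b}; new: +{b}
  B→b A: FOLLOW(A) ⊇ FOLLOW(B) ⊇ {b}; new: +{b}
  S→c A: FOLLOW(A) ⊇ FOLLOW(S) ⊇ {$}; new: +{$}
  S→c B: FOLLOW(B) ⊇ FOLLOW(S) ⊇ {$}; new: +{$}
  FOLLOW[S]={$}  FOLLOW[A]={$,b,c}  FOLLOW[B]={$,b}
round 2: (stable)
  FOLLOW[S]={$}  FOLLOW[A]={$,b,c}  FOLLOW[B]={$,b}

FOLLOW(B) = ["$", "b"]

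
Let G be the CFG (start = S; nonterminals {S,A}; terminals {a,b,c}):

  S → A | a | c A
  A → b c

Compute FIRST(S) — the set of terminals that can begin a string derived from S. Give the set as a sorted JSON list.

FIRST sets, iterate to fixpoint:
iter 1:
  A via A→b c: +{b}
  S via S→A: +{b}
  S via S→a: +{a}
  S via S→c A: +{c}
  FIRST(S)={a,b,c}  FIRST(A)={b}
iter 2: (no change)
  FIRST(S)={a,b,c}  FIRST(A)={b}

FIRST(S) = ["a", "b", "c"]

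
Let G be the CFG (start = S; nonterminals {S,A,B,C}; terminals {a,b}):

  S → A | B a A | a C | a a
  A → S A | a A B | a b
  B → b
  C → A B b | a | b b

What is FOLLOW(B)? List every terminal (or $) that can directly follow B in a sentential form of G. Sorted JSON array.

Compute FIRST by fixpoint:
round 1:
  A via A→a A B: +{a}
  B via B→b: +{b}
  C via C→A B b: +{a}
  C via C→b b: +{b}
  S via S→A: +{a}
  S via S→B a A: +{b}
  S: {a,b}  A: {a}  B: {b}  C: {a,b}
round 2:
  A via A→S A: +{b}
  S: {a,b}  A: {a,b}  B: {b}  C: {a,b}
round 3: (no change)
  S: {a,b}  A: {a,b}  B: {b}  C: {a,b}

Compute FOLLOW by fixpoint:
initialize: $ ∈ FOLLOW(S)
[1]
  A→S A: FOLLOW(S) ⊇ FIRST(A) = {a,b}; new: +{a,b}
  A→a A B: FOLLOW(A) ⊇ FIRST(B) = {b}; new: +{b}
  A→a A B: FOLLOW(B) ⊇ FOLLOW(A) ⊇ {b}; new: +{b}
  S→A: FOLLOW(A) ⊇ FOLLOW(S) ⊇ {$,a,b}; new: +{$,a}
  S→B a A: FOLLOW(B) ⊇ FIRST(a) = {a}; new: +{a}
  S→a C: FOLLOW(C) ⊇ FOLLOW(S) ⊇ {$,a,b}; new: +{$,a,b}
  FOLLOW[S]={$,a,b}  FOLLOW[A]={$,a,b}  FOLLOW[B]={a,b}  FOLLOW[C]={$,a,b}
[2]
  A→a A B: FOLLOW(B) ⊇ FOLLOW(A) ⊇ {$,a,b}; new: +{$}
  FOLLOW[S]={$,a,b}  FOLLOW[A]={$,a,b}  FOLLOW[B]={$,a,b}  FOLLOW[C]={$,a,b}
[3] (no change)
  FOLLOW[S]={$,a,b}  FOLLOW[A]={$,a,b}  FOLLOW[B]={$,a,b}  FOLLOW[C]={$,a,b}

FOLLOW(B) = ["$", "a", "b"]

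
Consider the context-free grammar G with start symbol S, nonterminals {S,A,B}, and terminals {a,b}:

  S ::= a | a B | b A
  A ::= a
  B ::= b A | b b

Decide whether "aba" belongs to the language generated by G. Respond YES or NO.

Convert to CNF:
  S -> T0 A | T1 B | a
  A -> a
  B -> T0 A | T0 T0
  T0 -> b
  T1 -> a

CYK table (by increasing span):
  T[0,0] 'a' = {A,S,T1}  orig:{A,S}
  T[1,1] 'b' = {T0}  orig:{}
  T[2,2] 'a' = {A,S,T1}  orig:{A,S}
  T[0,1] 'ab' = ∅
  T[1,2] 'ba' = {B,S}
  T[0,2] 'aba' = {S}

S ∈ T[0,2] ⇒ YES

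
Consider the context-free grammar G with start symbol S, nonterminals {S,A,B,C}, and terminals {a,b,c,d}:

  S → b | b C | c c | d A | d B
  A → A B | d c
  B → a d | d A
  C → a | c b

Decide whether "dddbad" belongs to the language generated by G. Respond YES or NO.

Convert to CNF:
  S -> T0 A | T0 B | T1 T1 | T3 C | b
  A -> A B | T0 T1
  B -> T0 A | T2 T0
  C -> T1 T3 | a
  T0 -> d
  T1 -> c
  T2 -> a
  T3 -> b

CYK table (by increasing span):
  T[0,0] 'd' = {T0}  orig:{}
  T[1,1] 'd' = {T0}  orig:{}
  T[2,2] 'd' = {T0}  orig:{}
  T[3,3] 'b' = {S,T3}  orig:{S}
  T[4,4] 'a' = {C,T2}  orig:{C}
  T[5,5] 'd' = {T0}  orig:{}
  T[0,1] 'dd' = ∅
  T[1,2] 'dd' = ∅
  T[2,3] 'db' = ∅
  T[3,4] 'ba' = {S}
  T[4,5] 'ad' = {B}
  T[0,2] 'ddd' = ∅
  T[1,3] 'ddb' = ∅
  T[2,4] 'dba' = ∅
  T[3,5] 'bad' = ∅
  T[0,3] 'dddb' = ∅
  T[1,4] 'ddba' = ∅
  T[2,5] 'dbad' = ∅
  T[0,4] 'dddba' = ∅
  T[1,5] 'ddbad' = ∅
  T[0,5] 'dddbad' = ∅

S ∉ T[0,5] ⇒ NO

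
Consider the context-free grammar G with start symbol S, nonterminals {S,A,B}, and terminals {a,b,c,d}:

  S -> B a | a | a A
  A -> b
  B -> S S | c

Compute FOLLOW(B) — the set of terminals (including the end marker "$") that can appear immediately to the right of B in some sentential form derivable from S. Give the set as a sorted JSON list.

FIRST sets, iterate to fixpoint:
iter 1:
  A via A→b: +{b}
  B via B→c: +{c}
  S via S→B a: +{c}
  S via S→a: +{a}
  FIRST(S)={a,c}  FIRST(A)={b}  FIRST(B)={c}
iter 2:
  B via B→S S: +{a}
  FIRST(S)={a,c}  FIRST(A)={b}  FIRST(B)={a,c}
iter 3: (no change)
  FIRST(S)={a,c}  FIRST(A)={b}  FIRST(B)={a,c}

Compute FOLLOW by fixpoint:
seed FOLLOW(S) with $
iter 1:
  B→S S: FOLLOW(S) ⊇ FIRST(S) = {a,c}; new: +{a,c}
  S→B a: FOLLOW(B) ⊇ FIRST(a) = {a}; new: +{a}
  S→a A: FOLLOW(A) ⊇ FOLLOW(S) ⊇ {$,a,c}; new: +{$,a,c}
  FOLLOW[S]={$,a,c}  FOLLOW[A]={$,a,c}  FOLLOW[B]={a}
iter 2: (no change)
  FOLLOW[S]={$,a,c}  FOLLOW[A]={$,a,c}  FOLLOW[B]={a}

FOLLOW(B) = ["a"]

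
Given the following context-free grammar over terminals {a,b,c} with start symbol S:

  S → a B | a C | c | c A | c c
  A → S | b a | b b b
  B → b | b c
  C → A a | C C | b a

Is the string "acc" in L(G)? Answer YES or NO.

CNF form of G:
  S -> T0 B | T0 C | T2 A | T2 T2 | c
  A -> T0 B | T0 C | T1 T0 | T1 X3 | T2 A | T2 T2 | c
  B -> T1 T2 | b
  C -> A T0 | C C | T1 T0
  T0 -> a
  T1 -> b
  T2 -> c
  X3 -> T1 T1

CYK table (by increasing span):
  T[0,0] 'a' = {T0}  orig:{}
  T[1,1] 'c' = {A,S,T2}  orig:{A,S}
  T[2,2] 'c' = {A,S,T2}  orig:{A,S}
  T[0,1] 'ac' = ∅
  T[1,2] 'cc' = {A,S}
  T[0,2] 'acc' = ∅

S ∉ T[0,2] ⇒ NO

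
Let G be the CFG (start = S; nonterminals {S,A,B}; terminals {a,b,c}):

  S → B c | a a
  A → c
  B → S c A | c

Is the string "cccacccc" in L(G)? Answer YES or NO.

Convert to CNF:
  S -> B T0 | T1 T1
  A -> c
  B -> S X2 | c
  T0 -> c
  T1 -> a
  X2 -> T0 A

CYK fill:
  T[0,0] 'c' = {A,B,T0}  orig:{A,B}
  T[1,1] 'c' = {A,B,T0}  orig:{A,B}
  T[2,2] 'c' = {A,B,T0}  orig:{A,B}
  T[3,3] 'a' = {T1}  orig:{}
  T[4,4] 'c' = {A,B,T0}  orig:{A,B}
  T[5,5] 'c' = {A,B,T0}  orig:{A,B}
  T[6,6] 'c' = {A,B,T0}  orig:{A,B}
  T[7,7] 'c' = {A,B,T0}  orig:{A,B}
  T[0,1] 'cc' = {S,X2}  orig:{S}
  T[1,2] 'cc' = {S,X2}  orig:{S}
  T[2,3] 'ca' = ∅
  T[3,4] 'ac' = ∅
  T[4,5] 'cc' = {S,X2}  orig:{S}
  T[5,6] 'cc' = {S,X2}  orig:{S}
  T[6,7] 'cc' = {S,X2}  orig:{S}
  T[0,2] 'ccc' = ∅
  T[1,3] 'cca' = ∅
  T[2,4] 'cac' = ∅
  T[3,5] 'acc' = ∅
  T[4,6] 'ccc' = ∅
  T[5,7] 'ccc' = ∅
  T[0,3] 'ccca' = ∅
  T[1,4] 'ccac' = ∅
  T[2,5] 'cacc' = ∅
  T[3,6] 'accc' = ∅
  T[4,7] 'cccc' = {B}
  T[0,4] 'cccac' = ∅
  T[1,5] 'ccacc' = ∅
  T[2,6] 'caccc' = ∅
  T[3,7] 'acccc' = ∅
  T[0,5] 'cccacc' = ∅
  T[1,6] 'ccaccc' = ∅
  T[2,7] 'cacccc' = ∅
  T[0,6] 'cccaccc' = ∅
  T[1,7] 'ccacccc' = ∅
  T[0,7] 'cccacccc' = ∅

S ∉ T[0,7] ⇒ NO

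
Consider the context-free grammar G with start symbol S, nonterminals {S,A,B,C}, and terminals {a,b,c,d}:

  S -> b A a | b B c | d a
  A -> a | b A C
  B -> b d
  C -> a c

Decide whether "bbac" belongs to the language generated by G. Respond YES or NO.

Convert to CNF:
  S -> T0 X5 | T0 X6 | T1 T2
  A -> T0 X4 | a
  B -> T0 T1
  C -> T2 T3
  T0 -> b
  T1 -> d
  T2 -> a
  T3 -> c
  X4 -> A C
  X5 -> A T2
  X6 -> B T3

CYK table (by increasing span):
  cell(0,0) b: {T0}  orig:{}
  cell(1,1) b: {T0}  orig:{}
  cell(2,2) a: {A,T2}  orig:{A}
  cell(3,3) c: {T3}  orig:{}
  cell(0,1) bb: ∅
  cell(1,2) ba: ∅
  cell(2,3) ac: {C}
  cell(0,2) bba: ∅
  cell(1,3) bac: ∅
  cell(0,3) bbac: ∅

S ∉ T[0,3] ⇒ NO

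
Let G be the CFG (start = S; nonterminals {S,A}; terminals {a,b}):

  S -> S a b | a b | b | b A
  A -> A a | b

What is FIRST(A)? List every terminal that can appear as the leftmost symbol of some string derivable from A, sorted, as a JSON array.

FIRST sets, iterate to fixpoint:
[1]
  A via A→b: +{b}
  S via S→a b: +{a}
  S via S→b: +{b}
  S: {a,b}  A: {b}
[2] done
  S: {a,b}  A: {b}

FIRST(A) = ["b"]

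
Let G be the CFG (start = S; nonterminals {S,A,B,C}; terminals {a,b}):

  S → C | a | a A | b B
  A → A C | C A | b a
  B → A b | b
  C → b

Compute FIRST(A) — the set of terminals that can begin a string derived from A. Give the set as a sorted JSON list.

Compute FIRST by fixpoint:
pass 1:
  A via A→b a: +{b}
  B via B→A b: +{b}
  C via C→b: +{b}
  S via S→C: +{b}
  S via S→a: +{a}
  FIRST[S]={a,b}  FIRST[A]={b}  FIRST[B]={b}  FIRST[C]={b}
pass 2: done
  FIRST[S]={a,b}  FIRST[A]={b}  FIRST[B]={b}  FIRST[C]={b}

FIRST(A) = ["b"]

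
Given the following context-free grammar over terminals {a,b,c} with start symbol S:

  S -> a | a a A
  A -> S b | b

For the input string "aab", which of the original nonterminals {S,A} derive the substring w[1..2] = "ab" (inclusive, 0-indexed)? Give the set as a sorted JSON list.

CNF form of G:
  S -> T1 X2 | a
  A -> S T0 | b
  T0 -> b
  T1 -> a
  X2 -> T1 A

Fill CYK table bottom-up (cells [i..j] with 1 ≤ i ≤ j ≤ 2 only):
  [1..1]={S,T1}  "a"  orig:{S}
  [2..2]={A,T0}  "b"  orig:{A}
  [1..2]={A,X2}  "ab"  orig:{A}

Original NTs in T[1,2] deriving "ab": ["A"]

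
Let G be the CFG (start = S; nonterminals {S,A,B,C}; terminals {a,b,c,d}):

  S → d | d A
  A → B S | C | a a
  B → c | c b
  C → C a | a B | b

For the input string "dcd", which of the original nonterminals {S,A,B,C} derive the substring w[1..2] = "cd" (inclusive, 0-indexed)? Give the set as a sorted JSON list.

Convert to CNF:
  S -> T3 A | d
  A -> B S | C T0 | T0 B | T0 T0 | b
  B -> T1 T2 | c
  C -> C T0 | T0 B | b
  T0 -> a
  T1 -> c
  T2 -> b
  T3 -> d

Fill CYK table bottom-up — only the sub-triangle for w[1..2]:
  [1..1]={B,T1}  "c"  orig:{B}
  [2..2]={S,T3}  "d"  orig:{S}
  [1..2]={A}  "cd"

Original NTs in T[1,2] deriving "cd": ["A"]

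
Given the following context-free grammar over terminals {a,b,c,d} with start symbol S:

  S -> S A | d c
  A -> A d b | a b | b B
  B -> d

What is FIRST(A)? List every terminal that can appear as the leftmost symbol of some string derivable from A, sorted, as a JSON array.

FIRST iteration:
[1]
  A via A→a b: +{a}
  A via A→b B: +{b}
  B via B→d: +{d}
  S via S→d c: +{d}
  FIRST(S)={d}  FIRST(A)={a,b}  FIRST(B)={d}
[2] (stable)
  FIRST(S)={d}  FIRST(A)={a,b}  FIRST(B)={d}

FIRST(A) = ["a", "b"]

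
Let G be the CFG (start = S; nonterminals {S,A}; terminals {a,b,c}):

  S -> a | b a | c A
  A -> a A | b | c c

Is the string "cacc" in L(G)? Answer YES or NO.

CNF form of G:
  S -> T1 A | T2 T0 | a
  A -> T0 A | T1 T1 | b
  T0 -> a
  T1 -> c
  T2 -> b

Fill CYK table bottom-up:
  cell(0,0) c: {T1}  orig:{}
  cell(1,1) a: {S,T0}  orig:{S}
  cell(2,2) c: {T1}  orig:{}
  cell(3,3) c: {T1}  orig:{}
  cell(0,1) ca: ∅
  cell(1,2) ac: ∅
  cell(2,3) cc: {A}
  cell(0,2) cac: ∅
  cell(1,3) acc: {A}
  cell(0,3) cacc: {S}

S ∈ T[0,3] ⇒ YES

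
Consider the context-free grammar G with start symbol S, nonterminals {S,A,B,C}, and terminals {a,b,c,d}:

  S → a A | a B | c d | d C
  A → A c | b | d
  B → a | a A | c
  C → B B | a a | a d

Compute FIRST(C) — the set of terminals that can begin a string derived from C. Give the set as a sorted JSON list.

FIRST iteration:
[1]
  A via A→b: +{b}
  A via A→d: +{d}
  B via B→a: +{a}
  B via B→c: +{c}
  C via C→B B: +{a,c}
  S via S→a A: +{a}
  S via S→c d: +{c}
  S via S→d C: +{d}
  S: {a,c,d}  A: {b,d}  B: {a,c}  C: {a,c}
[2] done
  S: {a,c,d}  A: {b,d}  B: {a,c}  C: {a,c}

FIRST(C) = ["a", "c"]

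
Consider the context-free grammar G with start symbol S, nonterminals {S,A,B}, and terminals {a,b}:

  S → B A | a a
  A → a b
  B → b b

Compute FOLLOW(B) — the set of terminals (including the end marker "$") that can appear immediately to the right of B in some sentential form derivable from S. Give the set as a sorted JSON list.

FIRST sets, iterate to fixpoint:
iter 1:
  A via A→a b: +{a}
  B via B→b b: +{b}
  S via S→B A: +{b}
  S via S→a a: +{a}
  S: {a,b}  A: {a}  B: {b}
iter 2: (stable)
  S: {a,b}  A: {a}  B: {b}

FOLLOW iteration:
seed FOLLOW(S) with $
pass 1:
  S→B A: FOLLOW(B) ⊇ FIRST(A) = {a}; new: +{a}
  S→B A: FOLLOW(A) ⊇ FOLLOW(S) ⊇ {$}; new: +{$}
  S: {$}  A: {$}  B: {a}
pass 2: done
  S: {$}  A: {$}  B: {a}

FOLLOW(B) = ["a"]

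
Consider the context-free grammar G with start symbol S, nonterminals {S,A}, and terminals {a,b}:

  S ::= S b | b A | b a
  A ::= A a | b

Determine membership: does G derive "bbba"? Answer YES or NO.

Convert to CNF:
  S -> S T1 | T1 A | T1 T0
  A -> A T0 | b
  T0 -> a
  T1 -> b

CYK table (by increasing span):
  cell(0,0) b: {A,T1}  orig:{A}
  cell(1,1) b: {A,T1}  orig:{A}
  cell(2,2) b: {A,T1}  orig:{A}
  cell(3,3) a: {T0}  orig:{}
  cell(0,1) bb: {S}
  cell(1,2) bb: {S}
  cell(2,3) ba: {A,S}
  cell(0,2) bbb: {S}
  cell(1,3) bba: {S}
  cell(0,3) bbba: ∅

S ∉ T[0,3] ⇒ NO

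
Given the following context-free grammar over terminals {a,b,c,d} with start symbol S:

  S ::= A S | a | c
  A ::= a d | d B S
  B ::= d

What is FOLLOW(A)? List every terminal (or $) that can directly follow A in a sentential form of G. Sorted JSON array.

FIRST iteration:
[1]
  A via A→a d: +{a}
  A via A→d B S: +{d}
  B via B→d: +{d}
  S via S→A S: +{a,d}
  S via S→c: +{c}
  FIRST[S]={a,c,d}  FIRST[A]={a,d}  FIRST[B]={d}
[2] (no change)
  FIRST[S]={a,c,d}  FIRST[A]={a,d}  FIRST[B]={d}

FOLLOW iteration:
FOLLOW(S) := {$}
[1]
  A→d B S: FOLLOW(B) ⊇ FIRST(S) = {a,c,d}; new: +{a,c,d}
  S→A S: FOLLOW(A) ⊇ FIRST(S) = {a,c,d}; new: +{a,c,d}
  S: {$}  A: {a,c,d}  B: {a,c,d}
[2]
  A→d B S: FOLLOW(S) ⊇ FOLLOW(A) ⊇ {a,c,d}; new: +{a,c,d}
  S: {$,a,c,d}  A: {a,c,d}  B: {a,c,d}
[3] — fixpoint
  S: {$,a,c,d}  A: {a,c,d}  B: {a,c,d}

FOLLOW(A) = ["a", "c", "d"]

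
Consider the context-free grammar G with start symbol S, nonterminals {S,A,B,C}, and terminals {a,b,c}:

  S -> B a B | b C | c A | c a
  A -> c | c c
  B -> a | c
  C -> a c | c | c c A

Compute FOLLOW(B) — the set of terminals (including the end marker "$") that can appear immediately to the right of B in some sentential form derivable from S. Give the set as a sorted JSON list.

Compute FIRST by fixpoint:
iter 1:
  A via A→c: +{c}
  B via B→a: +{a}
  B via B→c: +{c}
  C via C→a c: +{a}
  C via C→c: +{c}
  S via S→B a B: +{a,c}
  S via S→b C: +{b}
  FIRST[S]={a,b,c}  FIRST[A]={c}  FIRST[B]={a,c}  FIRST[C]={a,c}
iter 2: (no change)
  FIRST[S]={a,b,c}  FIRST[A]={c}  FIRST[B]={a,c}  FIRST[C]={a,c}

FOLLOW iteration:
FOLLOW(S) := {$}
round 1:
  S→B a B: FOLLOW(B) ⊇ FIRST(a) = {a}; new: +{a}
  S→B a B: FOLLOW(B) ⊇ FOLLOW(S) ⊇ {$}; new: +{$}
  S→b C: FOLLOW(C) ⊇ FOLLOW(S) ⊇ {$}; new: +{$}
  S→c A: FOLLOW(A) ⊇ FOLLOW(S) ⊇ {$}; new: +{$}
  FOLLOW[S]={$}  FOLLOW[A]={$}  FOLLOW[B]={$,a}  FOLLOW[C]={$}
round 2: (no change)
  FOLLOW[S]={$}  FOLLOW[A]={$}  FOLLOW[B]={$,a}  FOLLOW[C]={$}

FOLLOW(B) = ["$", "a"]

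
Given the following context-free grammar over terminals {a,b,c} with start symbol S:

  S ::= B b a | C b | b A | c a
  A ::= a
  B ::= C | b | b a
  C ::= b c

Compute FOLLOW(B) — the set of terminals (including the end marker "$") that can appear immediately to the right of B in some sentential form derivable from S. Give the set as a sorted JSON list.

FIRST iteration:
round 1:
  A via A→a: +{a}
  B via B→b: +{b}
  C via C→b c: +{b}
  S via S→B b a: +{b}
  S via S→c a: +{c}
  FIRST(S)={b,c}  FIRST(A)={a}  FIRST(B)={b}  FIRST(C)={b}
round 2: done
  FIRST(S)={b,c}  FIRST(A)={a}  FIRST(B)={b}  FIRST(C)={b}

Compute FOLLOW by fixpoint:
seed FOLLOW(S) with $
iter 1:
  S→B b a: FOLLOW(B) ⊇ FIRST(b) = {b}; new: +{b}
  S→C b: FOLLOW(C) ⊇ FIRST(b) = {b}; new: +{b}
  S→b A: FOLLOW(A) ⊇ FOLLOW(S) ⊇ {$}; new: +{$}
  FOLLOW[S]={$}  FOLLOW[A]={$}  FOLLOW[B]={b}  FOLLOW[C]={b}
iter 2: done
  FOLLOW[S]={$}  FOLLOW[A]={$}  FOLLOW[B]={b}  FOLLOW[C]={b}

FOLLOW(B) = ["b"]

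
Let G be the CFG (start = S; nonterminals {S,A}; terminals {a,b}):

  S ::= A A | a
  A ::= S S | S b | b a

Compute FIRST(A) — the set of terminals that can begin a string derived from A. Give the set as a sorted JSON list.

Compute FIRST by fixpoint:
[1]
  A via A→b a: +{b}
  S via S→A A: +{b}
  S via S→a: +{a}
  FIRST[S]={a,b}  FIRST[A]={b}
[2]
  A via A→S S: +{a}
  FIRST[S]={a,b}  FIRST[A]={a,b}
[3] — fixpoint
  FIRST[S]={a,b}  FIRST[A]={a,b}

FIRST(A) = ["a", "b"]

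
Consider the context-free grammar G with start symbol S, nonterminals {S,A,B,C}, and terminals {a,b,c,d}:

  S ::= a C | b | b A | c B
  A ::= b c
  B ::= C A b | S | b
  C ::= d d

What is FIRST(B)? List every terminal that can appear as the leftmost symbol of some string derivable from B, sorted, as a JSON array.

Compute FIRST by fixpoint:
iter 1:
  A via A→b c: +{b}
  B via B→b: +{b}
  C via C→d d: +{d}
  S via S→a C: +{a}
  S via S→b: +{b}
  S via S→c B: +{c}
  FIRST(S)={a,b,c}  FIRST(A)={b}  FIRST(B)={b}  FIRST(C)={d}
iter 2:
  B via B→C A b: +{d}
  B via B→S: +{a,c}
  FIRST(S)={a,b,c}  FIRST(A)={b}  FIRST(B)={a,b,c,d}  FIRST(C)={d}
iter 3: — fixpoint
  FIRST(S)={a,b,c}  FIRST(A)={b}  FIRST(B)={a,b,c,d}  FIRST(C)={d}

FIRST(B) = ["a", "b", "c", "d"]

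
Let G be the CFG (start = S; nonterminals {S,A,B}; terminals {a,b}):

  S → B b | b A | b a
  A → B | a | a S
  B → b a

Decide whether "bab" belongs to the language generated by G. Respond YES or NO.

CNF form of G:
  S -> B T1 | T1 A | T1 T0
  A -> T0 S | T1 T0 | a
  B -> T1 T0
  T0 -> a
  T1 -> b

Fill CYK table bottom-up:
  T[0,0] 'b' = {T1}  orig:{}
  T[1,1] 'a' = {A,T0}  orig:{A}
  T[2,2] 'b' = {T1}  orig:{}
  T[0,1] 'ba' = {A,B,S}
  T[1,2] 'ab' = ∅
  T[0,2] 'bab' = {S}

S ∈ T[0,2] ⇒ YES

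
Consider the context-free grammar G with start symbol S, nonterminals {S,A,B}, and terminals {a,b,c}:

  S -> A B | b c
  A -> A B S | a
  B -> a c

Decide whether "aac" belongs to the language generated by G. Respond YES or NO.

Convert to CNF:
  S -> A B | T2 T1
  A -> A X3 | a
  B -> T0 T1
  T0 -> a
  T1 -> c
  T2 -> b
  X3 -> B S

CYK fill:
  T[0,0] 'a' = {A,T0}  orig:{A}
  T[1,1] 'a' = {A,T0}  orig:{A}
  T[2,2] 'c' = {T1}  orig:{}
  T[0,1] 'aa' = ∅
  T[1,2] 'ac' = {B}
  T[0,2] 'aac' = {S}

S ∈ T[0,2] ⇒ YES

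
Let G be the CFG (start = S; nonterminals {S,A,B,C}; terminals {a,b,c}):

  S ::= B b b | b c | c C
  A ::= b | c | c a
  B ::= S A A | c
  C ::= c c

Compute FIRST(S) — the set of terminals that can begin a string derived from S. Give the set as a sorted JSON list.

FIRST iteration:
iter 1:
  A via A→b: +{b}
  A via A→c: +{c}
  B via B→c: +{c}
  C via C→c c: +{c}
  S via S→B b b: +{c}
  S via S→b c: +{b}
  FIRST(S)={b,c}  FIRST(A)={b,c}  FIRST(B)={c}  FIRST(C)={c}
iter 2:
  B via B→S A A: +{b}
  FIRST(S)={b,c}  FIRST(A)={b,c}  FIRST(B)={b,c}  FIRST(C)={c}
iter 3: (no change)
  FIRST(S)={b,c}  FIRST(A)={b,c}  FIRST(B)={b,c}  FIRST(C)={c}

FIRST(S) = ["b", "c"]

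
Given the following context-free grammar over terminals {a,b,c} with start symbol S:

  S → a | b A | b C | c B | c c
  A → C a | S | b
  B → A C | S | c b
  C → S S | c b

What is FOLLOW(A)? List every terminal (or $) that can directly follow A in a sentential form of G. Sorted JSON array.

FIRST iteration:
iter 1:
  A via A→b: +{b}
  B via B→A C: +{b}
  B via B→c b: +{c}
  C via C→c b: +{c}
  S via S→a: +{a}
  S via S→b A: +{b}
  S via S→c B: +{c}
  S: {a,b,c}  A: {b}  B: {b,c}  C: {c}
iter 2:
  A via A→C a: +{c}
  A via A→S: +{a}
  B via B→A C: +{a}
  C via C→S S: +{a,b}
  S: {a,b,c}  A: {a,b,c}  B: {a,b,c}  C: {a,b,c}
iter 3: — fixpoint
  S: {a,b,c}  A: {a,b,c}  B: {a,b,c}  C: {a,b,c}

FOLLOW iteration:
FOLLOW(S) := {$}
pass 1:
  A→C a: FOLLOW(C) ⊇ FIRST(a) = {a}; new: +{a}
  B→A C: FOLLOW(A) ⊇ FIRST(C) = {a,b,c}; new: +{a,b,c}
  C→S S: FOLLOW(S) ⊇ FIRST(S) = {a,b,c}; new: +{a,b,c}
  S→b A: FOLLOW(A) ⊇ FOLLOW(S) ⊇ {$,a,b,c}; new: +{$}
  S→b C: FOLLOW(C) ⊇ FOLLOW(S) ⊇ {$,a,b,c}; new: +{$,b,c}
  S→c B: FOLLOW(B) ⊇ FOLLOW(S) ⊇ {$,a,b,c}; new: +{$,a,b,c}
  FOLLOW[S]={$,a,b,c}  FOLLOW[A]={$,a,b,c}  FOLLOW[B]={$,a,b,c}  FOLLOW[C]={$,a,b,c}
pass 2: — fixpoint
  FOLLOW[S]={$,a,b,c}  FOLLOW[A]={$,a,b,c}  FOLLOW[B]={$,a,b,c}  FOLLOW[C]={$,a,b,c}

FOLLOW(A) = ["$", "a", "b", "c"]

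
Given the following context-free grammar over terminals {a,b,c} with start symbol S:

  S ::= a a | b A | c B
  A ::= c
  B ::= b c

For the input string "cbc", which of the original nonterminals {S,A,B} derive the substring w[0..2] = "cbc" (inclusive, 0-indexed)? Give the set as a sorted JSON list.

CNF form of G:
  S -> T0 A | T1 B | T2 T2
  A -> c
  B -> T0 T1
  T0 -> b
  T1 -> c
  T2 -> a

Fill CYK table bottom-up (cells [i..j] with 0 ≤ i ≤ j ≤ 2 only):
  cell(0,0) c: {A,T1}  orig:{A}
  cell(1,1) b: {T0}  orig:{}
  cell(2,2) c: {A,T1}  orig:{A}
  cell(0,1) cb: ∅
  cell(1,2) bc: {B,S}
  cell(0,2) cbc: {S}

Original NTs in T[0,2] deriving "cbc": ["S"]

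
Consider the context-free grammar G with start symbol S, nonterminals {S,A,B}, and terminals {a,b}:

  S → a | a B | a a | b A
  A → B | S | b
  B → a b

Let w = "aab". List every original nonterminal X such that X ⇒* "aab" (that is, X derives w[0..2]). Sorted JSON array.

CNF form of G:
  S -> T0 B | T0 T0 | T1 A | a
  A -> T0 B | T0 T0 | T0 T1 | T1 A | a | b
  B -> T0 T1
  T0 -> a
  T1 -> b

Fill CYK table bottom-up, restricted to cells inside w[0..2]:
  [0..0]={A,S,T0}  "a"  orig:{A,S}
  [1..1]={A,S,T0}  "a"  orig:{A,S}
  [2..2]={A,T1}  "b"  orig:{A}
  [0..1]={A,S}  "aa"
  [1..2]={A,B}  "ab"
  [0..2]={A,S}  "aab"

Original NTs in T[0,2] deriving "aab": ["A", "S"]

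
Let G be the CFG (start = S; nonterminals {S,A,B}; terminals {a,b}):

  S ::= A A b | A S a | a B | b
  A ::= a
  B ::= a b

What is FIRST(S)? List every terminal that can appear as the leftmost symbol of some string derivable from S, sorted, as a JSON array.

FIRST iteration:
[1]
  A via A→a: +{a}
  B via B→a b: +{a}
  S via S→A A b: +{a}
  S via S→b: +{b}
  S: {a,b}  A: {a}  B: {a}
[2] done
  S: {a,b}  A: {a}  B: {a}

FIRST(S) = ["a", "b"]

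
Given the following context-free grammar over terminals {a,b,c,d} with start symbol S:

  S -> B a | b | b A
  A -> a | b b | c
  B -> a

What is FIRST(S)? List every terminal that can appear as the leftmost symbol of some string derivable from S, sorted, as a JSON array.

FIRST sets, iterate to fixpoint:
iter 1:
  A via A→a: +{a}
  A via A→b b: +{b}
  A via A→c: +{c}
  B via B→a: +{a}
  S via S→B a: +{a}
  S via S→b: +{b}
  S: {a,b}  A: {a,b,c}  B: {a}
iter 2: done
  S: {a,b}  A: {a,b,c}  B: {a}

FIRST(S) = ["a", "b"]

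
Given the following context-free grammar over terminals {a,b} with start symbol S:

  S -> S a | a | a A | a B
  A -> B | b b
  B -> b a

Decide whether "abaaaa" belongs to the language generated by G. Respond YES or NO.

Convert to CNF:
  S -> S T1 | T1 A | T1 B | a
  A -> T0 T0 | T0 T1
  B -> T0 T1
  T0 -> b
  T1 -> a

CYK fill:
  cell(0,0) a: {S,T1}  orig:{S}
  cell(1,1) b: {T0}  orig:{}
  cell(2,2) a: {S,T1}  orig:{S}
  cell(3,3) a: {S,T1}  orig:{S}
  cell(4,4) a: {S,T1}  orig:{S}
  cell(5,5) a: {S,T1}  orig:{S}
  cell(0,1) ab: ∅
  cell(1,2) ba: {A,B}
  cell(2,3) aa: {S}
  cell(3,4) aa: {S}
  cell(4,5) aa: {S}
  cell(0,2) aba: {S}
  cell(1,3) baa: ∅
  cell(2,4) aaa: {S}
  cell(3,5) aaa: {S}
  cell(0,3) abaa: {S}
  cell(1,4) baaa: ∅
  cell(2,5) aaaa: {S}
  cell(0,4) abaaa: {S}
  cell(1,5) baaaa: ∅
  cell(0,5) abaaaa: {S}

S ∈ T[0,5] ⇒ YES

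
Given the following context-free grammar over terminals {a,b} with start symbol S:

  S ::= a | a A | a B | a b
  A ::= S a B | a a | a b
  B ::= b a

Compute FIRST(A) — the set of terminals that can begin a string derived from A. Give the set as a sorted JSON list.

Compute FIRST by fixpoint:
pass 1:
  A via A→a a: +{a}
  B via B→b a: +{b}
  S via S→a: +{a}
  FIRST[S]={a}  FIRST[A]={a}  FIRST[B]={b}
pass 2: done
  FIRST[S]={a}  FIRST[A]={a}  FIRST[B]={b}

FIRST(A) = ["a"]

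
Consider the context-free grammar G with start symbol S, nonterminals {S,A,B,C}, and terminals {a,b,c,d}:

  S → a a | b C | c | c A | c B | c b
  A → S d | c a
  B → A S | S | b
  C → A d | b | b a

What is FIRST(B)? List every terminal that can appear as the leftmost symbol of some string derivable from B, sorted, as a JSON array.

FIRST iteration:
pass 1:
  A via A→c a: +{c}
  B via B→A S: +{c}
  B via B→b: +{b}
  C via C→A d: +{c}
  C via C→b: +{b}
  S via S→a a: +{a}
  S via S→b C: +{b}
  S via S→c: +{c}
  FIRST(S)={a,b,c}  FIRST(A)={c}  FIRST(B)={b,c}  FIRST(C)={b,c}
pass 2:
  A via A→S d: +{a,b}
  B via B→A S: +{a}
  C via C→A d: +{a}
  FIRST(S)={a,b,c}  FIRST(A)={a,b,c}  FIRST(B)={a,b,c}  FIRST(C)={a,b,c}
pass 3: — fixpoint
  FIRST(S)={a,b,c}  FIRST(A)={a,b,c}  FIRST(B)={a,b,c}  FIRST(C)={a,b,c}

FIRST(B) = ["a", "b", "c"]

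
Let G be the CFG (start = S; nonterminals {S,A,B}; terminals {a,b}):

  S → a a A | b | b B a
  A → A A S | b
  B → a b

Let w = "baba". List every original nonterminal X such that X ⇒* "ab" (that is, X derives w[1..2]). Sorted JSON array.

Convert to CNF:
  S -> T0 X3 | T1 X4 | b
  A -> A X2 | b
  B -> T0 T1
  T0 -> a
  T1 -> b
  X2 -> A S
  X3 -> T0 A
  X4 -> B T0

Fill CYK table bottom-up (cells [i..j] with 1 ≤ i ≤ j ≤ 2 only):
  cell(1,1) a: {T0}  orig:{}
  cell(2,2) b: {A,S,T1}  orig:{A,S}
  cell(1,2) ab: {B,X3}  orig:{B}

Original NTs in T[1,2] deriving "ab": ["B"]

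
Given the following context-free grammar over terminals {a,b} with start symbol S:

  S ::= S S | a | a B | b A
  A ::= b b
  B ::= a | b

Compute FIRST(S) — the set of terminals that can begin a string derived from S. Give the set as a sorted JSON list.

FIRST sets, iterate to fixpoint:
[1]
  A via A→b b: +{b}
  B via B→a: +{a}
  B via B→b: +{b}
  S via S→a: +{a}
  S via S→b A: +{b}
  FIRST[S]={a,b}  FIRST[A]={b}  FIRST[B]={a,b}
[2] done
  FIRST[S]={a,b}  FIRST[A]={b}  FIRST[B]={a,b}

FIRST(S) = ["a", "b"]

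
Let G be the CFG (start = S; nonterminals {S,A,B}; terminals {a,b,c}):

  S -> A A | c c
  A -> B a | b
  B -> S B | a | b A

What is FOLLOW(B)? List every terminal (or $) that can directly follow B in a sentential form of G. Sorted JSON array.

FIRST sets, iterate to fixpoint:
round 1:
  A via A→b: +{b}
  B via B→a: +{a}
  B via B→b A: +{b}
  S via S→A A: +{b}
  S via S→c c: +{c}
  FIRST(S)={b,c}  FIRST(A)={b}  FIRST(B)={a,b}
round 2:
  A via A→B a: +{a}
  B via B→S B: +{c}
  S via S→A A: +{a}
  FIRST(S)={a,b,c}  FIRST(A)={a,b}  FIRST(B)={a,b,c}
round 3:
  A via A→B a: +{c}
  FIRST(S)={a,b,c}  FIRST(A)={a,b,c}  FIRST(B)={a,b,c}
round 4: done
  FIRST(S)={a,b,c}  FIRST(A)={a,b,c}  FIRST(B)={a,b,c}

FOLLOW sets:
FOLLOW(S) := {$}
iter 1:
  A→B a: FOLLOW(B) ⊇ FIRST(a) = {a}; new: +{a}
  B→S B: FOLLOW(S) ⊇ FIRST(B) = {a,b,c}; new: +{a,b,c}
  B→b A: FOLLOW(A) ⊇ FOLLOW(B) ⊇ {a}; new: +{a}
  S→A A: FOLLOW(A) ⊇ FIRST(A) = {a,b,c}; new: +{b,c}
  S→A A: FOLLOW(A) ⊇ FOLLOW(S) ⊇ {$,a,b,c}; new: +{$}
  FOLLOW(S)={$,a,b,c}  FOLLOW(A)={$,a,b,c}  FOLLOW(B)={a}
iter 2: done
  FOLLOW(S)={$,a,b,c}  FOLLOW(A)={$,a,b,c}  FOLLOW(B)={a}

FOLLOW(B) = ["a"]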